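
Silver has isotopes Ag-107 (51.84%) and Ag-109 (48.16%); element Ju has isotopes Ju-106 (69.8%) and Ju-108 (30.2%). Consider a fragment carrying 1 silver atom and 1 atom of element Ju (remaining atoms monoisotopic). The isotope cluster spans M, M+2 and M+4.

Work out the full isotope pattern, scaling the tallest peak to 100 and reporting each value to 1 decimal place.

Silver pattern (n=1): 0.5184 : 0.4816
Element Ju pattern (n=1): 0.6980 : 0.3020
Convolve the two distributions (both contribute in 2-u steps):
  M: 0.5184×0.6980 = 0.361843
  M+2: 0.5184×0.3020 + 0.4816×0.6980 = 0.492714
  M+4: 0.4816×0.3020 = 0.145443
Scale to base peak (0.492714) = 100: 73.4 : 100.0 : 29.5

73.4 : 100.0 : 29.5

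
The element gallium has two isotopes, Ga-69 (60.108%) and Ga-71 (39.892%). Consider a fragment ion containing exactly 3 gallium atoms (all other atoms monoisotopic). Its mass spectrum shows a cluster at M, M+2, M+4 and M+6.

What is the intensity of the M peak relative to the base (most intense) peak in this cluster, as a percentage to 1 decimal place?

Term probabilities: M 0.2172, M+2 0.4324, M+4 0.2870, M+6 0.0635. Base peak = M+2.
P(M+2) = C(3,1) × 0.60108^2 × 0.39892^1 = 3 × 0.36129717 × 0.39892 = 0.432386 (base)
P(M) = C(3,0) × 0.60108^3 × 0.39892^0 = 1 × 0.2171685 × 1.0000 = 0.217169
Relative intensity = 0.217169 / 0.432386 × 100 = 50.2

50.2%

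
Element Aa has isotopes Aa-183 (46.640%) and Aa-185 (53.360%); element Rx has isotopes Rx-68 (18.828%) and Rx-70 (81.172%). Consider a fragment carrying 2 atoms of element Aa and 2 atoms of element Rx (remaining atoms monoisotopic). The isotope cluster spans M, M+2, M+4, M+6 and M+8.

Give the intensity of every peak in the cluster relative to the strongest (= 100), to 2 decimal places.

Element Aa pattern (n=2): 0.21752896 : 0.49774208 : 0.28472896
Element Rx pattern (n=2): 0.03544936 : 0.30566128 : 0.65888936
Convolve the two distributions (both contribute in 2-u steps):
  M: 0.21752896×0.03544936 = 0.007711
  M+2: 0.21752896×0.30566128 + 0.49774208×0.03544936 = 0.084135
  M+4: 0.21752896×0.65888936 + 0.49774208×0.30566128 + 0.28472896×0.03544936 = 0.305561
  M+6: 0.49774208×0.65888936 + 0.28472896×0.30566128 = 0.414988
  M+8: 0.28472896×0.65888936 = 0.187605
Scale to base peak (0.414988) = 100: 1.86 : 20.27 : 73.63 : 100.00 : 45.21

1.86 : 20.27 : 73.63 : 100.00 : 45.21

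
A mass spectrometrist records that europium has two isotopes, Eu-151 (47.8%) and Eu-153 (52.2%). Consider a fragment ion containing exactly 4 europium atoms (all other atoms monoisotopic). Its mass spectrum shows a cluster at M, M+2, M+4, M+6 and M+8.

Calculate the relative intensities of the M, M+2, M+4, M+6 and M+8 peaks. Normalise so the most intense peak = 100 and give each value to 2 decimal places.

13.98 : 61.05 : 100.00 : 72.80 : 19.88

Expanding (0.478 + 0.522)^4:
P(M) = 0.478^4 = 0.052205
P(M+2) = 4 × 0.478^3 × 0.522^1 = 0.228042
P(M+4) = 6 × 0.478^2 × 0.522^2 = 0.373549
P(M+6) = 4 × 0.478^1 × 0.522^3 = 0.271956
P(M+8) = 0.522^4 = 0.074248
The M+4 peak is largest (0.373549); scaling to 100 gives 13.98 : 61.05 : 100.00 : 72.80 : 19.88.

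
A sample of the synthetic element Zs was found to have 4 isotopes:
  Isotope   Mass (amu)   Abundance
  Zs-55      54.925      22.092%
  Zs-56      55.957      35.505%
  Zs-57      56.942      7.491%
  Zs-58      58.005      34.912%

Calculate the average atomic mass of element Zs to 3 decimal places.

56.518 amu

Ar = Σ fᵢ·mᵢ = 0.22092 × 54.925 + 0.35505 × 55.957 + 0.07491 × 56.942 + 0.34912 × 58.005
= 12.1340 + 19.8675 + 4.2655 + 20.2507 = 56.5177 amu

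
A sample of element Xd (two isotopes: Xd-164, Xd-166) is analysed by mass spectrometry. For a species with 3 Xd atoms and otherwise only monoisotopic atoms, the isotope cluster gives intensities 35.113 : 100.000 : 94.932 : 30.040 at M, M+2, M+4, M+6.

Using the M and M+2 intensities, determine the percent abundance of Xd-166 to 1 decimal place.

Let p = fractional abundance of Xd-164. I(M+2)/I(M) = [C(3,1)·p^2·(1−p)] / p^3 = 3·(1−p)/p = 100.000/35.113 = 2.8479
(1−p)/p = 2.8479/3 = 0.9493  ⇒  p = 1/(1 + 0.9493) = 0.5130
Xd-164: 51.3%, Xd-166: 48.7%.

48.7%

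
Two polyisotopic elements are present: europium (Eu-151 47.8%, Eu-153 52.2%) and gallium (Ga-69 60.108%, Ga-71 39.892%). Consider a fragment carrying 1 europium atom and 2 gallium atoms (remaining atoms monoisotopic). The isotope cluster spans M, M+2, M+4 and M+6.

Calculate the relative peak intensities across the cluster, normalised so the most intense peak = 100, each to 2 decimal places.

Europium pattern (n=1): 0.4780 : 0.5220
Gallium pattern (n=2): 0.36129717 : 0.47956567 : 0.15913717
Convolve the two distributions (both contribute in 2-u steps):
  M: 0.4780×0.36129717 = 0.172700
  M+2: 0.4780×0.47956567 + 0.5220×0.36129717 = 0.417830
  M+4: 0.4780×0.15913717 + 0.5220×0.47956567 = 0.326401
  M+6: 0.5220×0.15913717 = 0.083070
Scale to base peak (0.417830) = 100: 41.33 : 100.00 : 78.12 : 19.88

41.33 : 100.00 : 78.12 : 19.88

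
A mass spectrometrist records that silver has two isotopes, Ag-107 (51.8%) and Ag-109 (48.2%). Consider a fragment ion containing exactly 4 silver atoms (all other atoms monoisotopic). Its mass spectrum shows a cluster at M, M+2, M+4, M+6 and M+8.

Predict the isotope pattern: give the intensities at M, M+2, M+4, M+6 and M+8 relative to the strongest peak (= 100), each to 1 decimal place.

Expanding (0.518 + 0.482)^4:
P(M) = 0.518^4 = 0.071998
P(M+2) = 4 × 0.518^3 × 0.482^1 = 0.267976
P(M+4) = 6 × 0.518^2 × 0.482^2 = 0.374029
P(M+6) = 4 × 0.518^1 × 0.482^3 = 0.232023
P(M+8) = 0.482^4 = 0.053974
The M+4 peak is largest (0.374029); scaling to 100 gives 19.2 : 71.6 : 100.0 : 62.0 : 14.4.

19.2 : 71.6 : 100.0 : 62.0 : 14.4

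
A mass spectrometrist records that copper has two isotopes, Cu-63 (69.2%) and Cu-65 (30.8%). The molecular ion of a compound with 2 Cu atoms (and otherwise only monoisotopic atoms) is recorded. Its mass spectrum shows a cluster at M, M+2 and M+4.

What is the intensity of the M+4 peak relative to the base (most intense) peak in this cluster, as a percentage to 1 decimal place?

(0.692 + 0.308)^2 gives M 0.4789, M+2 0.4263, M+4 0.0949; the largest is M.
P(M) = C(2,0) × 0.692^2 × 0.308^0 = 1 × 0.478864 × 1.0000 = 0.478864 (base)
P(M+4) = C(2,2) × 0.692^0 × 0.308^2 = 1 × 1.0000 × 0.094864 = 0.094864
Relative intensity = 0.094864 / 0.478864 × 100 = 19.8

19.8%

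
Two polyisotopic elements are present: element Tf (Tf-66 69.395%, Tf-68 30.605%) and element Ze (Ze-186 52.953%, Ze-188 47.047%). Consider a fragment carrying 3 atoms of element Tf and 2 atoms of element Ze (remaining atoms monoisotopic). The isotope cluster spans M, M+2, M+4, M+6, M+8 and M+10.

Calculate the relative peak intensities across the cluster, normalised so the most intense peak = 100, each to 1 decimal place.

Element Tf pattern (n=3): 0.33418314 : 0.44215038 : 0.19499982 : 0.02866666
Element Ze pattern (n=2): 0.28040202 : 0.49825596 : 0.22134202
Convolve the two distributions (both contribute in 2-u steps):
  M: 0.33418314×0.28040202 = 0.093706
  M+2: 0.33418314×0.49825596 + 0.44215038×0.28040202 = 0.290489
  M+4: 0.33418314×0.22134202 + 0.44215038×0.49825596 + 0.19499982×0.28040202 = 0.348951
  M+6: 0.44215038×0.22134202 + 0.19499982×0.49825596 + 0.02866666×0.28040202 = 0.203064
  M+8: 0.19499982×0.22134202 + 0.02866666×0.49825596 = 0.057445
  M+10: 0.02866666×0.22134202 = 0.006345
Scale to base peak (0.348951) = 100: 26.9 : 83.2 : 100.0 : 58.2 : 16.5 : 1.8

26.9 : 83.2 : 100.0 : 58.2 : 16.5 : 1.8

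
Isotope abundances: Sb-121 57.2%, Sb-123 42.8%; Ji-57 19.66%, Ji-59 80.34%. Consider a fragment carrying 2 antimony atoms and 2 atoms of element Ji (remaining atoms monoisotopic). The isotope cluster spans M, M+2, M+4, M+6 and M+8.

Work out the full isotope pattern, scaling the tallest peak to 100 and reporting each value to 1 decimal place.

Antimony pattern (n=2): 0.327184 : 0.489632 : 0.183184
Element Ji pattern (n=2): 0.03865156 : 0.31589688 : 0.64545156
Convolve the two distributions (both contribute in 2-u steps):
  M: 0.327184×0.03865156 = 0.012646
  M+2: 0.327184×0.31589688 + 0.489632×0.03865156 = 0.122281
  M+4: 0.327184×0.64545156 + 0.489632×0.31589688 + 0.183184×0.03865156 = 0.372935
  M+6: 0.489632×0.64545156 + 0.183184×0.31589688 = 0.373901
  M+8: 0.183184×0.64545156 = 0.118236
Scale to base peak (0.373901) = 100: 3.4 : 32.7 : 99.7 : 100.0 : 31.6

3.4 : 32.7 : 99.7 : 100.0 : 31.6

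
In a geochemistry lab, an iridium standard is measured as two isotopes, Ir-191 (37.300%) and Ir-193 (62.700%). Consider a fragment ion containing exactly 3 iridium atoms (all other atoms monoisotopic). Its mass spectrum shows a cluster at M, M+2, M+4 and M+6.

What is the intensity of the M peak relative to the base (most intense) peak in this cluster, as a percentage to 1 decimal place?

11.8%

Term probabilities: M 0.0519, M+2 0.2617, M+4 0.4399, M+6 0.2465. Base peak = M+4.
P(M+4) = C(3,2) × 0.37300^1 × 0.62700^2 = 3 × 0.3730 × 0.393129 = 0.439911 (base)
P(M) = C(3,0) × 0.37300^3 × 0.62700^0 = 1 × 0.05189512 × 1.0000 = 0.051895
Relative intensity = 0.051895 / 0.439911 × 100 = 11.8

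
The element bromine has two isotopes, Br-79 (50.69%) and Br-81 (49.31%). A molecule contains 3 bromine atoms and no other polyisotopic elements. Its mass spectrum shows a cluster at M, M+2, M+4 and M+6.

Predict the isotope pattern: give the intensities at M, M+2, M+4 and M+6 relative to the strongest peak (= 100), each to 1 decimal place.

Each Br atom is independently Br-79 (p = 0.5069) or Br-81 (q = 0.4931); the cluster is the binomial expansion (p + q)^3.
P(M) = 0.5069^3 = 0.130247
P(M+2) = 3 × 0.5069^2 × 0.4931^1 = 0.380103
P(M+4) = 3 × 0.5069^1 × 0.4931^2 = 0.369755
P(M+6) = 0.4931^3 = 0.119896
The M+2 peak is largest (0.380103); scaling to 100 gives 34.3 : 100.0 : 97.3 : 31.5.

34.3 : 100.0 : 97.3 : 31.5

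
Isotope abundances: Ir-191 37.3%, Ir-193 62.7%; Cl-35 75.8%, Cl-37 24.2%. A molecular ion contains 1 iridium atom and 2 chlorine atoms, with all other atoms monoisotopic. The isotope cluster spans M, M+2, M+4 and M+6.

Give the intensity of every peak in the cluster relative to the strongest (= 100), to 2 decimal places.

43.11 : 100.00 : 50.67 : 7.39

Iridium pattern (n=1): 0.3730 : 0.6270
Chlorine pattern (n=2): 0.574564 : 0.366872 : 0.058564
Convolve the two distributions (both contribute in 2-u steps):
  M: 0.3730×0.574564 = 0.214312
  M+2: 0.3730×0.366872 + 0.6270×0.574564 = 0.497095
  M+4: 0.3730×0.058564 + 0.6270×0.366872 = 0.251873
  M+6: 0.6270×0.058564 = 0.036720
Scale to base peak (0.497095) = 100: 43.11 : 100.00 : 50.67 : 7.39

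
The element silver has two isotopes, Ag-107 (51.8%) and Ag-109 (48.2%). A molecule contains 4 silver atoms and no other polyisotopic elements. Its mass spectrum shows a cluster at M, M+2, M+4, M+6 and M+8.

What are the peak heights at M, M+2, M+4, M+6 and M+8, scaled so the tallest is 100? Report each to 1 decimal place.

19.2 : 71.6 : 100.0 : 62.0 : 14.4

Expanding (0.518 + 0.482)^4:
P(M) = 0.518^4 = 0.071998
P(M+2) = 4 × 0.518^3 × 0.482^1 = 0.267976
P(M+4) = 6 × 0.518^2 × 0.482^2 = 0.374029
P(M+6) = 4 × 0.518^1 × 0.482^3 = 0.232023
P(M+8) = 0.482^4 = 0.053974
The M+4 peak is largest (0.374029); scaling to 100 gives 19.2 : 71.6 : 100.0 : 62.0 : 14.4.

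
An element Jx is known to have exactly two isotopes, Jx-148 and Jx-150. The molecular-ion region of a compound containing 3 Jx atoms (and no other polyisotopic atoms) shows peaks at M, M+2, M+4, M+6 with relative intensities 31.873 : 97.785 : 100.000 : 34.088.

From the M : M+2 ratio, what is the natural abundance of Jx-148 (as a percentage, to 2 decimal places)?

49.44%

If p is the fraction of Jx that is Jx-148, then I(M+2)/I(M) = [C(3,1)·p^2·(1−p)] / p^3 = 3·(1−p)/p = 97.785/31.873 = 3.0680
(1−p)/p = 3.0680/3 = 1.0227  ⇒  p = 1/(1 + 1.0227) = 0.4944
Jx-148: 49.44%, Jx-150: 50.56%.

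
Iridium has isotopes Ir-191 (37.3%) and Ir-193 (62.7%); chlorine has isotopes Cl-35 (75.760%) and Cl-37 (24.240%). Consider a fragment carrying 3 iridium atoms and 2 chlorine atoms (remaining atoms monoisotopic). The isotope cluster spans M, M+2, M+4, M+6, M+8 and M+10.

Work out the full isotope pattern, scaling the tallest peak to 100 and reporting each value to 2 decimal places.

Iridium pattern (n=3): 0.05189512 : 0.26170165 : 0.43991135 : 0.24649188
Chlorine pattern (n=2): 0.57395776 : 0.36728448 : 0.05875776
Convolve the two distributions (both contribute in 2-u steps):
  M: 0.05189512×0.57395776 = 0.029786
  M+2: 0.05189512×0.36728448 + 0.26170165×0.57395776 = 0.169266
  M+4: 0.05189512×0.05875776 + 0.26170165×0.36728448 + 0.43991135×0.57395776 = 0.351659
  M+6: 0.26170165×0.05875776 + 0.43991135×0.36728448 + 0.24649188×0.57395776 = 0.318426
  M+8: 0.43991135×0.05875776 + 0.24649188×0.36728448 = 0.116381
  M+10: 0.24649188×0.05875776 = 0.014483
Scale to base peak (0.351659) = 100: 8.47 : 48.13 : 100.00 : 90.55 : 33.09 : 4.12

8.47 : 48.13 : 100.00 : 90.55 : 33.09 : 4.12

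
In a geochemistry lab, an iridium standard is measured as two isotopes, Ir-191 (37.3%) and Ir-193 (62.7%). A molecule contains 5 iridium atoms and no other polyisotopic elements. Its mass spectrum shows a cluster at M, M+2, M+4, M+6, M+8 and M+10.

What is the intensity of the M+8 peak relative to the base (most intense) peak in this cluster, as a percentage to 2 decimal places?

Term probabilities: M 0.0072, M+2 0.0607, M+4 0.2040, M+6 0.3429, M+8 0.2882, M+10 0.0969. Base peak = M+6.
P(M+6) = C(5,3) × 0.373^2 × 0.627^3 = 10 × 0.139129 × 0.24649188 = 0.342942 (base)
P(M+8) = C(5,4) × 0.373^1 × 0.627^4 = 5 × 0.3730 × 0.15455041 = 0.288237
Relative intensity = 0.288237 / 0.342942 × 100 = 84.05

84.05%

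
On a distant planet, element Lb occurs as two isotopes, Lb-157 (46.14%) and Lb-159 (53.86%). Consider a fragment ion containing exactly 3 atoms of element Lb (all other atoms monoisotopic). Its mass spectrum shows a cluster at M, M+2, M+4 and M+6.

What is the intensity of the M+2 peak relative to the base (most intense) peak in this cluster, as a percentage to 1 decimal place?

85.7%

Binomial terms of (0.4614 + 0.5386)^3: M 0.0982, M+2 0.3440, M+4 0.4015, M+6 0.1562 → M+4 is the base peak.
P(M+4) = C(3,2) × 0.4614^1 × 0.5386^2 = 3 × 0.4614 × 0.29008996 = 0.401543 (base)
P(M+2) = C(3,1) × 0.4614^2 × 0.5386^1 = 3 × 0.21288996 × 0.5386 = 0.343988
Relative intensity = 0.343988 / 0.401543 × 100 = 85.7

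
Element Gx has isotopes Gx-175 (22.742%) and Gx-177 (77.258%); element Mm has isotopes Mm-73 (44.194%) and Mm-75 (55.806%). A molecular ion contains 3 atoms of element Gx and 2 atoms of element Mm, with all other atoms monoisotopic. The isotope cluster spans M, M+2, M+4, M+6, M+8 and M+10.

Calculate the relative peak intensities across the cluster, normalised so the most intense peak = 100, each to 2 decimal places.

0.65 : 8.25 : 40.17 : 92.66 : 100.00 : 40.54

Element Gx pattern (n=3): 0.01176213 : 0.11987318 : 0.40722725 : 0.46113744
Element Mm pattern (n=2): 0.19531096 : 0.49325807 : 0.31143096
Convolve the two distributions (both contribute in 2-u steps):
  M: 0.01176213×0.19531096 = 0.002297
  M+2: 0.01176213×0.49325807 + 0.11987318×0.19531096 = 0.029214
  M+4: 0.01176213×0.31143096 + 0.11987318×0.49325807 + 0.40722725×0.19531096 = 0.142327
  M+6: 0.11987318×0.31143096 + 0.40722725×0.49325807 + 0.46113744×0.19531096 = 0.328266
  M+8: 0.40722725×0.31143096 + 0.46113744×0.49325807 = 0.354283
  M+10: 0.46113744×0.31143096 = 0.143612
Scale to base peak (0.354283) = 100: 0.65 : 8.25 : 40.17 : 92.66 : 100.00 : 40.54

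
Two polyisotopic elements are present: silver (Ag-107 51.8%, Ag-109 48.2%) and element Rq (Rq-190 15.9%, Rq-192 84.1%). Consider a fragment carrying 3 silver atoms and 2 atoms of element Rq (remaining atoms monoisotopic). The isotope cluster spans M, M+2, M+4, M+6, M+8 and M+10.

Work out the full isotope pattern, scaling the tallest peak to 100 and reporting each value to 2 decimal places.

Silver pattern (n=3): 0.13899183 : 0.3879965 : 0.3610315 : 0.11198017
Element Rq pattern (n=2): 0.025281 : 0.267438 : 0.707281
Convolve the two distributions (both contribute in 2-u steps):
  M: 0.13899183×0.025281 = 0.003514
  M+2: 0.13899183×0.267438 + 0.3879965×0.025281 = 0.046981
  M+4: 0.13899183×0.707281 + 0.3879965×0.267438 + 0.3610315×0.025281 = 0.211199
  M+6: 0.3879965×0.707281 + 0.3610315×0.267438 + 0.11198017×0.025281 = 0.373807
  M+8: 0.3610315×0.707281 + 0.11198017×0.267438 = 0.285298
  M+10: 0.11198017×0.707281 = 0.079201
Scale to base peak (0.373807) = 100: 0.94 : 12.57 : 56.50 : 100.00 : 76.32 : 21.19

0.94 : 12.57 : 56.50 : 100.00 : 76.32 : 21.19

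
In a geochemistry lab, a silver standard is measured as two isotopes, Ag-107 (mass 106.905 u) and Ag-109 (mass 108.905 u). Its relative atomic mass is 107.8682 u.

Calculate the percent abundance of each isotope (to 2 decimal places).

Ag-107: 51.84%, Ag-109: 48.16%

Let x be the fractional abundance of Ag-107; then Ag-109 has abundance 1 − x.
106.905·x + 108.905·(1 − x) = 107.8682
(106.905 − 108.905)·x = 107.8682 − 108.905
x = -1.0368 / -2.000 = 0.51840 → 51.84% Ag-107, 48.16% Ag-109.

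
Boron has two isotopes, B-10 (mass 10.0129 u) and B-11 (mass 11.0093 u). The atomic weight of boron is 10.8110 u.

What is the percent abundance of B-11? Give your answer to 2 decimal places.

80.10%

With x = fraction of B-10 (so B-11 is 1 − x):
10.0129·x + 11.0093·(1 − x) = 10.8110
(10.0129 − 11.0093)·x = 10.8110 − 11.0093
x = -0.1983 / -0.9964 = 0.19902 → 19.90% B-10, 80.10% B-11.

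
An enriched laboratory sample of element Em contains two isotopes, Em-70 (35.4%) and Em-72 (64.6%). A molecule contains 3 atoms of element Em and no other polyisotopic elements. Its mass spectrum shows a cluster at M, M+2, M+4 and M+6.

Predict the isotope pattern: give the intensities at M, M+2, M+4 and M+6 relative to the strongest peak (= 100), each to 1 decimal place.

10.0 : 54.8 : 100.0 : 60.8

Expanding (0.354 + 0.646)^3:
P(M) = 0.354^3 = 0.044362
P(M+2) = 3 × 0.354^2 × 0.646^1 = 0.242862
P(M+4) = 3 × 0.354^1 × 0.646^2 = 0.443190
P(M+6) = 0.646^3 = 0.269586
The M+4 peak is largest (0.443190); scaling to 100 gives 10.0 : 54.8 : 100.0 : 60.8.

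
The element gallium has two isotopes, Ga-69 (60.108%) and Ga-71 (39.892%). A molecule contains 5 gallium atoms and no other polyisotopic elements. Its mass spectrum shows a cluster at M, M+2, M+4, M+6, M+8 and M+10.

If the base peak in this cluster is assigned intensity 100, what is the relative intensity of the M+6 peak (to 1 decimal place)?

(0.60108 + 0.39892)^5 gives M 0.0785, M+2 0.2604, M+4 0.3456, M+6 0.2294, M+8 0.0761, M+10 0.0101; the largest is M+4.
P(M+4) = C(5,2) × 0.60108^3 × 0.39892^2 = 10 × 0.2171685 × 0.15913717 = 0.345596 (base)
P(M+6) = C(5,3) × 0.60108^2 × 0.39892^3 = 10 × 0.36129717 × 0.063483 = 0.229362
Relative intensity = 0.229362 / 0.345596 × 100 = 66.4

66.4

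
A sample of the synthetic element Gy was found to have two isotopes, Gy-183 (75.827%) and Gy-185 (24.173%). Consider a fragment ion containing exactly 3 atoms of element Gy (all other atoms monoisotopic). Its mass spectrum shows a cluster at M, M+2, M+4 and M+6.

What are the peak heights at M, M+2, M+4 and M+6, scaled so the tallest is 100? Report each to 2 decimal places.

Expanding (0.75827 + 0.24173)^3:
P(M) = 0.75827^3 = 0.435985
P(M+2) = 3 × 0.75827^2 × 0.24173^1 = 0.416965
P(M+4) = 3 × 0.75827^1 × 0.24173^2 = 0.132925
P(M+6) = 0.24173^3 = 0.014125
The M peak is largest (0.435985); scaling to 100 gives 100.00 : 95.64 : 30.49 : 3.24.

100.00 : 95.64 : 30.49 : 3.24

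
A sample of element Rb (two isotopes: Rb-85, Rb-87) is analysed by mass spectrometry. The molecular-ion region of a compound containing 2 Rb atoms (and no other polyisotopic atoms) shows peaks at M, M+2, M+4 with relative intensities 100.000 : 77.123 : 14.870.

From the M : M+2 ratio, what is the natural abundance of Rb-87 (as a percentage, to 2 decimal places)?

27.83%

Write p for the Rb-85 fraction. I(M+2)/I(M) = [C(2,1)·p^1·(1−p)] / p^2 = 2·(1−p)/p = 77.123/100.000 = 0.7712
(1−p)/p = 0.7712/2 = 0.3856  ⇒  p = 1/(1 + 0.3856) = 0.7217
Rb-85: 72.17%, Rb-87: 27.83%.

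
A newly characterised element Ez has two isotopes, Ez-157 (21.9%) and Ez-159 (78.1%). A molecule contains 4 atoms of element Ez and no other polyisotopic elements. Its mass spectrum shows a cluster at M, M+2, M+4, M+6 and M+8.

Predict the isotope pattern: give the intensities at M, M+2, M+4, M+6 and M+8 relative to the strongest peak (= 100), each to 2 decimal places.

Each Ez atom is independently Ez-157 (p = 0.219) or Ez-159 (q = 0.781); the cluster is the binomial expansion (p + q)^4.
P(M) = 0.219^4 = 0.002300
P(M+2) = 4 × 0.219^3 × 0.781^1 = 0.032813
P(M+4) = 6 × 0.219^2 × 0.781^2 = 0.175526
P(M+6) = 4 × 0.219^1 × 0.781^3 = 0.417308
P(M+8) = 0.781^4 = 0.372052
The M+6 peak is largest (0.417308); scaling to 100 gives 0.55 : 7.86 : 42.06 : 100.00 : 89.16.

0.55 : 7.86 : 42.06 : 100.00 : 89.16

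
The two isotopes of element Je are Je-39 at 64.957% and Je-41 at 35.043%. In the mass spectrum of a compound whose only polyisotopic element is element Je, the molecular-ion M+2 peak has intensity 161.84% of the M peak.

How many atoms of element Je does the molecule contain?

For n independent Je atoms, I(M+2)/I(M) = n · (abundance Je-41) / (abundance Je-39) = n · 0.35043/0.64957.
n = 1.6184 × 0.64957/0.35043 = 3.00 ≈ 3

3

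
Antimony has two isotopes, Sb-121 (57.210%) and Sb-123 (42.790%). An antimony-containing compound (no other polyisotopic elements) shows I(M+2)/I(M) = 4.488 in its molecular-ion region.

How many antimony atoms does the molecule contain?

6

For n independent Sb atoms, I(M+2)/I(M) = n · (abundance Sb-123) / (abundance Sb-121) = n · 0.42790/0.57210.
n = 4.488 × 0.57210/0.42790 = 6.00 ≈ 6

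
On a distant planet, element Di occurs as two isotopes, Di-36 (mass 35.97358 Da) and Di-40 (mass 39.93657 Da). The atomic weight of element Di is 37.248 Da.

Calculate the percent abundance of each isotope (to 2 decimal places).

Di-36: 67.84%, Di-40: 32.16%

Writing the weighted mean with unknown fraction x of Di-36:
35.97358·x + 39.93657·(1 − x) = 37.248
(35.97358 − 39.93657)·x = 37.248 − 39.93657
x = -2.68857 / -3.96299 = 0.67842 → 67.84% Di-36, 32.16% Di-40.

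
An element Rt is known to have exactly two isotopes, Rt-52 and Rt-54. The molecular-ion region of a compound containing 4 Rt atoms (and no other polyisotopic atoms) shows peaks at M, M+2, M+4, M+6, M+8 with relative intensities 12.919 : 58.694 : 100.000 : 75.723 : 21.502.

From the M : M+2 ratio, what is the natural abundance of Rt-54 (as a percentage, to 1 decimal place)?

Let p = fractional abundance of Rt-52. I(M+2)/I(M) = [C(4,1)·p^3·(1−p)] / p^4 = 4·(1−p)/p = 58.694/12.919 = 4.5432
(1−p)/p = 4.5432/4 = 1.1358  ⇒  p = 1/(1 + 1.1358) = 0.4682
Rt-52: 46.8%, Rt-54: 53.2%.

53.2%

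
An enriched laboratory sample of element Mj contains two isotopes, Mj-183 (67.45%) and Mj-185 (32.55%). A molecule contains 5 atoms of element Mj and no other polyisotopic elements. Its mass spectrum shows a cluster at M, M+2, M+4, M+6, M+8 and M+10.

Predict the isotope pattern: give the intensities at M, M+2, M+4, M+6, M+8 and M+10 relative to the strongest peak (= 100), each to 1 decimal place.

The 5 Mj atoms are independent, so intensities follow the terms of (0.6745 + 0.3255)^5.
P(M) = 0.6745^5 = 0.139608
P(M+2) = 5 × 0.6745^4 × 0.3255^1 = 0.336860
P(M+4) = 10 × 0.6745^3 × 0.3255^2 = 0.325123
P(M+6) = 10 × 0.6745^2 × 0.3255^3 = 0.156898
P(M+8) = 5 × 0.6745^1 × 0.3255^4 = 0.037858
P(M+10) = 0.3255^5 = 0.003654
The M+2 peak is largest (0.336860); scaling to 100 gives 41.4 : 100.0 : 96.5 : 46.6 : 11.2 : 1.1.

41.4 : 100.0 : 96.5 : 46.6 : 11.2 : 1.1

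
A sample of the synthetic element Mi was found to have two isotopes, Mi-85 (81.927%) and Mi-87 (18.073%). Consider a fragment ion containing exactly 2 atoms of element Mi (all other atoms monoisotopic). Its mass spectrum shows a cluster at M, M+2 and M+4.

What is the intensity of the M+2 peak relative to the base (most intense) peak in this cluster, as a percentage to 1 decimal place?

Binomial terms of (0.81927 + 0.18073)^2: M 0.6712, M+2 0.2961, M+4 0.0327 → M is the base peak.
P(M) = C(2,0) × 0.81927^2 × 0.18073^0 = 1 × 0.67120333 × 1.0000 = 0.671203 (base)
P(M+2) = C(2,1) × 0.81927^1 × 0.18073^1 = 2 × 0.81927 × 0.18073 = 0.296133
Relative intensity = 0.296133 / 0.671203 × 100 = 44.1

44.1%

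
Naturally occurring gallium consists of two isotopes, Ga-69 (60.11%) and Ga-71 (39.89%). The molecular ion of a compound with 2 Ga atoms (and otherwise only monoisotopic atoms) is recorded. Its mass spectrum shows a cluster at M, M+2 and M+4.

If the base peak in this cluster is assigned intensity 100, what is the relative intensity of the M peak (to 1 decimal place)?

Term probabilities: M 0.3613, M+2 0.4796, M+4 0.1591. Base peak = M+2.
P(M+2) = C(2,1) × 0.6011^1 × 0.3989^1 = 2 × 0.6011 × 0.3989 = 0.479558 (base)
P(M) = C(2,0) × 0.6011^2 × 0.3989^0 = 1 × 0.36132121 × 1.0000 = 0.361321
Relative intensity = 0.361321 / 0.479558 × 100 = 75.3

75.3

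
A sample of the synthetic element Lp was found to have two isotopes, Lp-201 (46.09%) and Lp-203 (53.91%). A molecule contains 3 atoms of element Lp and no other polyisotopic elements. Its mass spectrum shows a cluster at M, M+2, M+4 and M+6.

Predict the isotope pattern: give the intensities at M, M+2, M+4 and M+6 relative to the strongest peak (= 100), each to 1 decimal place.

24.4 : 85.5 : 100.0 : 39.0

Expanding (0.4609 + 0.5391)^3:
P(M) = 0.4609^3 = 0.097908
P(M+2) = 3 × 0.4609^2 × 0.5391^1 = 0.343561
P(M+4) = 3 × 0.4609^1 × 0.5391^2 = 0.401852
P(M+6) = 0.5391^3 = 0.156678
The M+4 peak is largest (0.401852); scaling to 100 gives 24.4 : 85.5 : 100.0 : 39.0.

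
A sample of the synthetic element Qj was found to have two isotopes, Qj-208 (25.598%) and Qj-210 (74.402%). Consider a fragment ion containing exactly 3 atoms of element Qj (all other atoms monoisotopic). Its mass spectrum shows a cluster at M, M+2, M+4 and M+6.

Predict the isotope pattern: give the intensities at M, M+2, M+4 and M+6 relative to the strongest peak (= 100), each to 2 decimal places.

3.95 : 34.40 : 100.00 : 96.89

Expanding (0.25598 + 0.74402)^3:
P(M) = 0.25598^3 = 0.016773
P(M+2) = 3 × 0.25598^2 × 0.74402^1 = 0.146257
P(M+4) = 3 × 0.25598^1 × 0.74402^2 = 0.425105
P(M+6) = 0.74402^3 = 0.411864
The M+4 peak is largest (0.425105); scaling to 100 gives 3.95 : 34.40 : 100.00 : 96.89.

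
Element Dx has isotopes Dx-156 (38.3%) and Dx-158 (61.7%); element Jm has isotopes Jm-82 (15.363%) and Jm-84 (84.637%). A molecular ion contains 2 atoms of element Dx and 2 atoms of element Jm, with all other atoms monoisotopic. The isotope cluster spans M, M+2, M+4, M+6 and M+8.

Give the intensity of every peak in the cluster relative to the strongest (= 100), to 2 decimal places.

Element Dx pattern (n=2): 0.146689 : 0.472622 : 0.380689
Element Jm pattern (n=2): 0.02360218 : 0.26005565 : 0.71634218
Convolve the two distributions (both contribute in 2-u steps):
  M: 0.146689×0.02360218 = 0.003462
  M+2: 0.146689×0.26005565 + 0.472622×0.02360218 = 0.049302
  M+4: 0.146689×0.71634218 + 0.472622×0.26005565 + 0.380689×0.02360218 = 0.236973
  M+6: 0.472622×0.71634218 + 0.380689×0.26005565 = 0.437559
  M+8: 0.380689×0.71634218 = 0.272704
Scale to base peak (0.437559) = 100: 0.79 : 11.27 : 54.16 : 100.00 : 62.32

0.79 : 11.27 : 54.16 : 100.00 : 62.32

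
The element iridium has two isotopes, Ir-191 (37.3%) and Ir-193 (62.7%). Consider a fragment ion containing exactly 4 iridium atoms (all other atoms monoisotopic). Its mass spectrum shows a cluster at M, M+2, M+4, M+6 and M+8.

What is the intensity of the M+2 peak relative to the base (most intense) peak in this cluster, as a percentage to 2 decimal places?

35.39%

Binomial terms of (0.373 + 0.627)^4: M 0.0194, M+2 0.1302, M+4 0.3282, M+6 0.3678, M+8 0.1546 → M+6 is the base peak.
P(M+6) = C(4,3) × 0.373^1 × 0.627^3 = 4 × 0.3730 × 0.24649188 = 0.367766 (base)
P(M+2) = C(4,1) × 0.373^3 × 0.627^1 = 4 × 0.05189512 × 0.6270 = 0.130153
Relative intensity = 0.130153 / 0.367766 × 100 = 35.39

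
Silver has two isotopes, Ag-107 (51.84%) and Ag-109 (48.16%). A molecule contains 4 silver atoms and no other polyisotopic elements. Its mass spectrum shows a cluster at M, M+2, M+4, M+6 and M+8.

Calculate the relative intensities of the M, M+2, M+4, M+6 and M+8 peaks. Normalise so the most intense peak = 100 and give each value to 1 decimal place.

Expanding (0.5184 + 0.4816)^4:
P(M) = 0.5184^4 = 0.072220
P(M+2) = 4 × 0.5184^3 × 0.4816^1 = 0.268375
P(M+4) = 6 × 0.5184^2 × 0.4816^2 = 0.373985
P(M+6) = 4 × 0.5184^1 × 0.4816^3 = 0.231624
P(M+8) = 0.4816^4 = 0.053795
The M+4 peak is largest (0.373985); scaling to 100 gives 19.3 : 71.8 : 100.0 : 61.9 : 14.4.

19.3 : 71.8 : 100.0 : 61.9 : 14.4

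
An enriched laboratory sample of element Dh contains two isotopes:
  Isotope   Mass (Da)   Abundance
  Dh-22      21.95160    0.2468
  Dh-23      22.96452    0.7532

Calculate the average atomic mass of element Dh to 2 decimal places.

22.71 Da

Weight each isotope mass by its fractional abundance: 0.2468 × 21.95160 + 0.7532 × 22.96452
= 5.417655 + 17.296876 = 22.714531 Da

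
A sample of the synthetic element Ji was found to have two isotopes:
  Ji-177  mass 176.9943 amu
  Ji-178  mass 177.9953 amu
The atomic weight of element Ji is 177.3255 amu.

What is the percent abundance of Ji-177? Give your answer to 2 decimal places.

Let x be the fractional abundance of Ji-177; then Ji-178 has abundance 1 − x.
176.9943·x + 177.9953·(1 − x) = 177.3255
(176.9943 − 177.9953)·x = 177.3255 − 177.9953
x = -0.6698 / -1.0010 = 0.66913 → 66.91% Ji-177, 33.09% Ji-178.

66.91%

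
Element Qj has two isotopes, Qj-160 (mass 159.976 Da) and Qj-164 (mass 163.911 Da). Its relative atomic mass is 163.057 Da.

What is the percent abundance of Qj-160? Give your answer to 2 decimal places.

Let x be the fractional abundance of Qj-160; then Qj-164 has abundance 1 − x.
159.976·x + 163.911·(1 − x) = 163.057
(159.976 − 163.911)·x = 163.057 − 163.911
x = -0.854 / -3.935 = 0.21703 → 21.70% Qj-160, 78.30% Qj-164.

21.70%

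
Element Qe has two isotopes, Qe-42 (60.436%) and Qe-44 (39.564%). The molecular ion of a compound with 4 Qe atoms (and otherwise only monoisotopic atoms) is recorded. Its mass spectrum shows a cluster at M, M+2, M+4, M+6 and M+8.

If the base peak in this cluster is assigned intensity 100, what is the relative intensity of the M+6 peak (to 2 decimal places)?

Binomial terms of (0.60436 + 0.39564)^4: M 0.1334, M+2 0.3493, M+4 0.3430, M+6 0.1497, M+8 0.0245 → M+2 is the base peak.
P(M+2) = C(4,1) × 0.60436^3 × 0.39564^1 = 4 × 0.2207431 × 0.39564 = 0.349339 (base)
P(M+6) = C(4,3) × 0.60436^1 × 0.39564^3 = 4 × 0.60436 × 0.06192993 = 0.149712
Relative intensity = 0.149712 / 0.349339 × 100 = 42.86

42.86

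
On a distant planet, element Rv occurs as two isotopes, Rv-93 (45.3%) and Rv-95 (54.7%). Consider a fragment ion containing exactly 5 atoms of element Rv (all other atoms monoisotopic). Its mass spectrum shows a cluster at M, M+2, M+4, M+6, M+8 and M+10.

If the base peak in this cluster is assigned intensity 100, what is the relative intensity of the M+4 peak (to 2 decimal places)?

82.82

Binomial terms of (0.453 + 0.547)^5: M 0.0191, M+2 0.1152, M+4 0.2781, M+6 0.3359, M+8 0.2028, M+10 0.0490 → M+6 is the base peak.
P(M+6) = C(5,3) × 0.453^2 × 0.547^3 = 10 × 0.205209 × 0.16366732 = 0.335860 (base)
P(M+4) = C(5,2) × 0.453^3 × 0.547^2 = 10 × 0.09295968 × 0.299209 = 0.278144
Relative intensity = 0.278144 / 0.335860 × 100 = 82.82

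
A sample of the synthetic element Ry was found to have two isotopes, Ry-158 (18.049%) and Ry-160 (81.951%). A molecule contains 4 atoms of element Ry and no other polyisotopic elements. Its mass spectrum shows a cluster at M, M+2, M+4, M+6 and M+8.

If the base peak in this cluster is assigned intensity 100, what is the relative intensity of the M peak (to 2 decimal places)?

Binomial terms of (0.18049 + 0.81951)^4: M 0.0011, M+2 0.0193, M+4 0.1313, M+6 0.3974, M+8 0.4510 → M+8 is the base peak.
P(M+8) = C(4,4) × 0.18049^0 × 0.81951^4 = 1 × 1.0000 × 0.45104205 = 0.451042 (base)
P(M) = C(4,0) × 0.18049^4 × 0.81951^0 = 1 × 0.00106124 × 1.0000 = 0.001061
Relative intensity = 0.001061 / 0.451042 × 100 = 0.24

0.24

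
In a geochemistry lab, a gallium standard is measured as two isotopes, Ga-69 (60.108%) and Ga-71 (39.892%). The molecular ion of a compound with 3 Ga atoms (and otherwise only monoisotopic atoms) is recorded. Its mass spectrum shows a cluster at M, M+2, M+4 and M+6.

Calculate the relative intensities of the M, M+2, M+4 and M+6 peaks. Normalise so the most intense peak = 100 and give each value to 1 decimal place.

Expanding (0.60108 + 0.39892)^3:
P(M) = 0.60108^3 = 0.217169
P(M+2) = 3 × 0.60108^2 × 0.39892^1 = 0.432386
P(M+4) = 3 × 0.60108^1 × 0.39892^2 = 0.286963
P(M+6) = 0.39892^3 = 0.063483
The M+2 peak is largest (0.432386); scaling to 100 gives 50.2 : 100.0 : 66.4 : 14.7.

50.2 : 100.0 : 66.4 : 14.7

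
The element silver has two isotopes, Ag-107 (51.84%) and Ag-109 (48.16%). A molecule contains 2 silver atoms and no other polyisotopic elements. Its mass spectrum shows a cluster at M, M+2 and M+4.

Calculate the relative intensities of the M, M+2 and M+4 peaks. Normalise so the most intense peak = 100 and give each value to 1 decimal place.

53.8 : 100.0 : 46.5

Expanding (0.5184 + 0.4816)^2:
P(M) = 0.5184^2 = 0.268739
P(M+2) = 2 × 0.5184^1 × 0.4816^1 = 0.499323
P(M+4) = 0.4816^2 = 0.231939
The M+2 peak is largest (0.499323); scaling to 100 gives 53.8 : 100.0 : 46.5.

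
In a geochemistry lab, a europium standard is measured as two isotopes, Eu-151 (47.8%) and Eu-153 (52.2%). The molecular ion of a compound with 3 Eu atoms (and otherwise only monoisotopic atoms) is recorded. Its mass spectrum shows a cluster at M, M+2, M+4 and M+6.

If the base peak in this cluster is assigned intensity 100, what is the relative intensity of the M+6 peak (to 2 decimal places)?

36.40

Term probabilities: M 0.1092, M+2 0.3578, M+4 0.3907, M+6 0.1422. Base peak = M+4.
P(M+4) = C(3,2) × 0.478^1 × 0.522^2 = 3 × 0.4780 × 0.272484 = 0.390742 (base)
P(M+6) = C(3,3) × 0.478^0 × 0.522^3 = 1 × 1.0000 × 0.14223665 = 0.142237
Relative intensity = 0.142237 / 0.390742 × 100 = 36.40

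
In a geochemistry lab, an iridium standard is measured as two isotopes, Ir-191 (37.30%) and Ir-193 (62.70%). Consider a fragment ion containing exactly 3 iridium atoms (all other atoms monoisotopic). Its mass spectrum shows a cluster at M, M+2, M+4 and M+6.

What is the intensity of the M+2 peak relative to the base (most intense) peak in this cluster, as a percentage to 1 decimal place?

(0.3730 + 0.6270)^3 gives M 0.0519, M+2 0.2617, M+4 0.4399, M+6 0.2465; the largest is M+4.
P(M+4) = C(3,2) × 0.3730^1 × 0.6270^2 = 3 × 0.3730 × 0.393129 = 0.439911 (base)
P(M+2) = C(3,1) × 0.3730^2 × 0.6270^1 = 3 × 0.139129 × 0.6270 = 0.261702
Relative intensity = 0.261702 / 0.439911 × 100 = 59.5

59.5%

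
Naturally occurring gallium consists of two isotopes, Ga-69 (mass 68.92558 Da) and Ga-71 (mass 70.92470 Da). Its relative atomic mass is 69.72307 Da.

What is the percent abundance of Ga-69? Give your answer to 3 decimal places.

60.108%

Let x be the fractional abundance of Ga-69; then Ga-71 has abundance 1 − x.
68.92558·x + 70.92470·(1 − x) = 69.72307
(68.92558 − 70.92470)·x = 69.72307 − 70.92470
x = -1.20163 / -1.99912 = 0.60108 → 60.108% Ga-69, 39.892% Ga-71.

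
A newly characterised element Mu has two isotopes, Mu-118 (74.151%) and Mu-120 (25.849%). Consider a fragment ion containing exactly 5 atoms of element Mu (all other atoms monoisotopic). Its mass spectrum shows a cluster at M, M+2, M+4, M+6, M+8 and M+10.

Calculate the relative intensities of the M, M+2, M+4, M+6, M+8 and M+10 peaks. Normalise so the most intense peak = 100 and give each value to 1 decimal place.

57.4 : 100.0 : 69.7 : 24.3 : 4.2 : 0.3

Expanding (0.74151 + 0.25849)^5:
P(M) = 0.74151^5 = 0.224174
P(M+2) = 5 × 0.74151^4 × 0.25849^1 = 0.390735
P(M+4) = 10 × 0.74151^3 × 0.25849^2 = 0.272420
P(M+6) = 10 × 0.74151^2 × 0.25849^3 = 0.094965
P(M+8) = 5 × 0.74151^1 × 0.25849^4 = 0.016552
P(M+10) = 0.25849^5 = 0.001154
The M+2 peak is largest (0.390735); scaling to 100 gives 57.4 : 100.0 : 69.7 : 24.3 : 4.2 : 0.3.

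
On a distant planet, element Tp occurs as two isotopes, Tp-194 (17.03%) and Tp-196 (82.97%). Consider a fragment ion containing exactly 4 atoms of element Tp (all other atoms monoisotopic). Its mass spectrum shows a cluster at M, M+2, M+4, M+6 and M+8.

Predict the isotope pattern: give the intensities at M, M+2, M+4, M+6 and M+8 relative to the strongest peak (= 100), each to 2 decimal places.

Each Tp atom is independently Tp-194 (p = 0.1703) or Tp-196 (q = 0.8297); the cluster is the binomial expansion (p + q)^4.
P(M) = 0.1703^4 = 0.000841
P(M+2) = 4 × 0.1703^3 × 0.8297^1 = 0.016392
P(M+4) = 6 × 0.1703^2 × 0.8297^2 = 0.119791
P(M+6) = 4 × 0.1703^1 × 0.8297^3 = 0.389079
P(M+8) = 0.8297^4 = 0.473897
The M+8 peak is largest (0.473897); scaling to 100 gives 0.18 : 3.46 : 25.28 : 82.10 : 100.00.

0.18 : 3.46 : 25.28 : 82.10 : 100.00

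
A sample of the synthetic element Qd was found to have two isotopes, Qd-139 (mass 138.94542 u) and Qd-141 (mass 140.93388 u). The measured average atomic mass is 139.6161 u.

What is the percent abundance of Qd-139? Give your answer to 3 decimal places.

66.271%

Let x be the fractional abundance of Qd-139; then Qd-141 has abundance 1 − x.
138.94542·x + 140.93388·(1 − x) = 139.6161
(138.94542 − 140.93388)·x = 139.6161 − 140.93388
x = -1.31778 / -1.98846 = 0.66271 → 66.271% Qd-139, 33.729% Qd-141.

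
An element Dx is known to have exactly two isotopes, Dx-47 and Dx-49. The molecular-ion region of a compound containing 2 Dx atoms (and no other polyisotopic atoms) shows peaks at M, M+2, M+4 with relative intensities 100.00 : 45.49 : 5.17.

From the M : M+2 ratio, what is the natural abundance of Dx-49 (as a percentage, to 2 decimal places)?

If p is the fraction of Dx that is Dx-47, then I(M+2)/I(M) = [C(2,1)·p^1·(1−p)] / p^2 = 2·(1−p)/p = 45.49/100.00 = 0.4549
(1−p)/p = 0.4549/2 = 0.2275  ⇒  p = 1/(1 + 0.2275) = 0.8147
Dx-47: 81.47%, Dx-49: 18.53%.

18.53%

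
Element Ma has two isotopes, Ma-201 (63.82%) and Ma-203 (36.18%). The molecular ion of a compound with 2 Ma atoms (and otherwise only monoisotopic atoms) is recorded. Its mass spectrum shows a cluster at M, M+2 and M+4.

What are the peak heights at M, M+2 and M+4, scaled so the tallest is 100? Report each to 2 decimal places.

The 2 Ma atoms are independent, so intensities follow the terms of (0.6382 + 0.3618)^2.
P(M) = 0.6382^2 = 0.407299
P(M+2) = 2 × 0.6382^1 × 0.3618^1 = 0.461802
P(M+4) = 0.3618^2 = 0.130899
The M+2 peak is largest (0.461802); scaling to 100 gives 88.20 : 100.00 : 28.35.

88.20 : 100.00 : 28.35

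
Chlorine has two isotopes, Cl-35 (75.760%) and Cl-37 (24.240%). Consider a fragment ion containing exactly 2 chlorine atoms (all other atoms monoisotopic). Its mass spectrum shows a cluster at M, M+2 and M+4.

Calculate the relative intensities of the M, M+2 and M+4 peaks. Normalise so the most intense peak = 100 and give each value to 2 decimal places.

100.00 : 63.99 : 10.24

Each Cl atom is independently Cl-35 (p = 0.75760) or Cl-37 (q = 0.24240); the cluster is the binomial expansion (p + q)^2.
P(M) = 0.75760^2 = 0.573958
P(M+2) = 2 × 0.75760^1 × 0.24240^1 = 0.367284
P(M+4) = 0.24240^2 = 0.058758
The M peak is largest (0.573958); scaling to 100 gives 100.00 : 63.99 : 10.24.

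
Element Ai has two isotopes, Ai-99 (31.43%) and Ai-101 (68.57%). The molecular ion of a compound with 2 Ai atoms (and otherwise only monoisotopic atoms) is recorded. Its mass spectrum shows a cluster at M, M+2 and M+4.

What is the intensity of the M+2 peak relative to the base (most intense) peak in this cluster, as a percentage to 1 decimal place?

91.7%

Term probabilities: M 0.0988, M+2 0.4310, M+4 0.4702. Base peak = M+4.
P(M+4) = C(2,2) × 0.3143^0 × 0.6857^2 = 1 × 1.0000 × 0.47018449 = 0.470184 (base)
P(M+2) = C(2,1) × 0.3143^1 × 0.6857^1 = 2 × 0.3143 × 0.6857 = 0.431031
Relative intensity = 0.431031 / 0.470184 × 100 = 91.7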